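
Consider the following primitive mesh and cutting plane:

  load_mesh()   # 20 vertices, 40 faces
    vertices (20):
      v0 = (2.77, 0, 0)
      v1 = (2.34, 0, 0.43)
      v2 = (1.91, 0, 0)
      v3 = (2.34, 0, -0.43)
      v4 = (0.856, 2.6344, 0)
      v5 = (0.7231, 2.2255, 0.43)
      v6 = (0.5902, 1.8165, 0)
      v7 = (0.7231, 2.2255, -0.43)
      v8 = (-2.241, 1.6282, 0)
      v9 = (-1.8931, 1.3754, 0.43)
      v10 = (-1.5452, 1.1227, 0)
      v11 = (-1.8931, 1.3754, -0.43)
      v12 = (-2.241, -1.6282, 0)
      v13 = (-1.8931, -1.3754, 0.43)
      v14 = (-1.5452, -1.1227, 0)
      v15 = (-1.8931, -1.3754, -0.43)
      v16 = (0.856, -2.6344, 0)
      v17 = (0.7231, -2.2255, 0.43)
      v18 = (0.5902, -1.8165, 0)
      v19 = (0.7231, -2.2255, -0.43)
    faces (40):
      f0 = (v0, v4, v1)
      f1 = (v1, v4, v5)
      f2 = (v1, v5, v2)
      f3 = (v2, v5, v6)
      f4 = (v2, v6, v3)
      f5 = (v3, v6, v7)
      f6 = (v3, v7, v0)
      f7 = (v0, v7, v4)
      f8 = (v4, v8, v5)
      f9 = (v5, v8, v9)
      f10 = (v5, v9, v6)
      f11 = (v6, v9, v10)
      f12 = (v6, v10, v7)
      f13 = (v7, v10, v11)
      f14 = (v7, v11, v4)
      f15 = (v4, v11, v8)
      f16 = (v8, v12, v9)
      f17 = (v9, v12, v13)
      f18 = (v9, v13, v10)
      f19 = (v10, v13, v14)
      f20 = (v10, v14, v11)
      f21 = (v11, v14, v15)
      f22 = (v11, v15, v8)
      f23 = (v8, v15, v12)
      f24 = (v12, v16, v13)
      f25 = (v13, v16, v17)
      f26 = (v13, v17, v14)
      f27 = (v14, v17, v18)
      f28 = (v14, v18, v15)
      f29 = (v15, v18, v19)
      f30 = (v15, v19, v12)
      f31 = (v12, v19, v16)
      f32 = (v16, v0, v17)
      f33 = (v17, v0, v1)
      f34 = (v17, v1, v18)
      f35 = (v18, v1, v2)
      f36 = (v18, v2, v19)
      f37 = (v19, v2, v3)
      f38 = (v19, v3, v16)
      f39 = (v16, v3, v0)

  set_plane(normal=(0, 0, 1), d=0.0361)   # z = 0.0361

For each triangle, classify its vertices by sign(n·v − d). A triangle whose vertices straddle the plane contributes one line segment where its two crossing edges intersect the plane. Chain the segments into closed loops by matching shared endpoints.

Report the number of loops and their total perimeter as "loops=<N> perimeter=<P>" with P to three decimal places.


loops=2 perimeter=27.508

Straddling triangles (20 of 40):
  (v0,v4,v1) [--+] → (0.980587, 2.41323, 0.0361)–(2.7339, 0, 0.0361)  len=2.9829
  (v1,v4,v5) [+-+] → (0.980587, 2.41323, 0.0361)–(0.844843, 2.60007, 0.0361)  len=0.2309
  (v1,v5,v2) [++-] → (1.81036, 0.186838, 0.0361)–(1.9461, 0, 0.0361)  len=0.2309
  (v2,v5,v6) [-+-] → (1.81036, 0.186838, 0.0361)–(0.601357, 1.85084, 0.0361)  len=2.0568
  (v4,v8,v5) [--+] → (-1.99215, 1.67835, 0.0361)–(0.844843, 2.60007, 0.0361)  len=2.9830
  (v5,v8,v9) [+-+] → (-1.99215, 1.67835, 0.0361)–(-2.21179, 1.60698, 0.0361)  len=0.2309
  (v5,v9,v6) [++-] → (0.381718, 1.77947, 0.0361)–(0.601357, 1.85084, 0.0361)  len=0.2309
  (v6,v9,v10) [-+-] → (0.381718, 1.77947, 0.0361)–(-1.57441, 1.14392, 0.0361)  len=2.0568
  (v8,v12,v9) [--+] → (-2.21179, -1.37604, 0.0361)–(-2.21179, 1.60698, 0.0361)  len=2.9830
  (v9,v12,v13) [+-+] → (-2.21179, -1.37604, 0.0361)–(-2.21179, -1.60698, 0.0361)  len=0.2309
  (v9,v13,v10) [++-] → (-1.57441, 0.912976, 0.0361)–(-1.57441, 1.14392, 0.0361)  len=0.2309
  (v10,v13,v14) [-+-] → (-1.57441, 0.912976, 0.0361)–(-1.57441, -1.14392, 0.0361)  len=2.0569
  (v12,v16,v13) [--+] → (0.625203, -2.5287, 0.0361)–(-2.21179, -1.60698, 0.0361)  len=2.9830
  (v13,v16,v17) [+-+] → (0.625203, -2.5287, 0.0361)–(0.844843, -2.60007, 0.0361)  len=0.2309
  (v13,v17,v14) [++-] → (-1.35477, -1.21528, 0.0361)–(-1.57441, -1.14392, 0.0361)  len=0.2309
  (v14,v17,v18) [-+-] → (-1.35477, -1.21528, 0.0361)–(0.601357, -1.85084, 0.0361)  len=2.0568
  (v16,v0,v17) [--+] → (2.59816, -0.186838, 0.0361)–(0.844843, -2.60007, 0.0361)  len=2.9829
  (v17,v0,v1) [+-+] → (2.59816, -0.186838, 0.0361)–(2.7339, 0, 0.0361)  len=0.2309
  (v17,v1,v18) [++-] → (0.737102, -1.664, 0.0361)–(0.601357, -1.85084, 0.0361)  len=0.2309
  (v18,v1,v2) [-+-] → (0.737102, -1.664, 0.0361)–(1.9461, 0, 0.0361)  len=2.0568

Chained into 2 loop(s):
  loop 1: 10 segments, perimeter = 16.0695
  loop 2: 10 segments, perimeter = 11.4388
Total perimeter = 27.508


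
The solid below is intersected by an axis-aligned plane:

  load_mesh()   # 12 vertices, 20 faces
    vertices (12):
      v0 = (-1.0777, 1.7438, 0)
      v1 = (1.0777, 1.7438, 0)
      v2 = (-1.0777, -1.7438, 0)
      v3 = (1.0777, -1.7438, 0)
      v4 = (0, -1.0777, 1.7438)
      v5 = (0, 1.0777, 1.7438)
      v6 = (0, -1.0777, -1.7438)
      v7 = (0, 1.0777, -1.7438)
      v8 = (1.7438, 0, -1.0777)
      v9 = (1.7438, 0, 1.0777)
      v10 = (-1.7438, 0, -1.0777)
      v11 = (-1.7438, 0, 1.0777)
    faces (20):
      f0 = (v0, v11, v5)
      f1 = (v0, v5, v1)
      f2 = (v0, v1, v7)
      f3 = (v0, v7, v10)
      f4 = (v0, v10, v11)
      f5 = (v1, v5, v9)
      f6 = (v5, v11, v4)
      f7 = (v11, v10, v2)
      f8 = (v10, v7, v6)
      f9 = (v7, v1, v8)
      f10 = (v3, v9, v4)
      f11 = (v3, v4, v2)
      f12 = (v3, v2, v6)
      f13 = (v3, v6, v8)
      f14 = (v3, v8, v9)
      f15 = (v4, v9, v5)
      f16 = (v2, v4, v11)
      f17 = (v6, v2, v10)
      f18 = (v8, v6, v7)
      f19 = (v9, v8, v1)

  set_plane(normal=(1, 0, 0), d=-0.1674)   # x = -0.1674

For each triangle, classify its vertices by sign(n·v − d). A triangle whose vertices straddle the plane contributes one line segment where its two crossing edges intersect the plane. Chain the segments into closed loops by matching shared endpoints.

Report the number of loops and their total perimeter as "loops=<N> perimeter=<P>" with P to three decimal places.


Straddling triangles (10 of 20):
  (v0,v11,v5) [--+] → (-0.1674, 0.974244, 1.67986)–(-0.1674, 1.18117, 1.47293)  len=0.2926
  (v0,v5,v1) [-++] → (-0.1674, 1.18117, 1.47293)–(-0.1674, 1.7438, 0)  len=1.5767
  (v0,v1,v7) [-++] → (-0.1674, 1.7438, 0)–(-0.1674, 1.18117, -1.47293)  len=1.5767
  (v0,v7,v10) [-+-] → (-0.1674, 1.18117, -1.47293)–(-0.1674, 0.974244, -1.67986)  len=0.2926
  (v5,v11,v4) [+-+] → (-0.1674, 0.974244, 1.67986)–(-0.1674, -0.974244, 1.67986)  len=1.9485
  (v10,v7,v6) [-++] → (-0.1674, 0.974244, -1.67986)–(-0.1674, -0.974244, -1.67986)  len=1.9485
  (v3,v4,v2) [++-] → (-0.1674, -1.18117, 1.47293)–(-0.1674, -1.7438, 0)  len=1.5767
  (v3,v2,v6) [+-+] → (-0.1674, -1.7438, 0)–(-0.1674, -1.18117, -1.47293)  len=1.5767
  (v2,v4,v11) [-+-] → (-0.1674, -1.18117, 1.47293)–(-0.1674, -0.974244, 1.67986)  len=0.2926
  (v6,v2,v10) [+--] → (-0.1674, -1.18117, -1.47293)–(-0.1674, -0.974244, -1.67986)  len=0.2926

Chained into 1 loop(s):
  loop 1: 10 segments, perimeter = 11.3744
Total perimeter = 11.374

loops=1 perimeter=11.374


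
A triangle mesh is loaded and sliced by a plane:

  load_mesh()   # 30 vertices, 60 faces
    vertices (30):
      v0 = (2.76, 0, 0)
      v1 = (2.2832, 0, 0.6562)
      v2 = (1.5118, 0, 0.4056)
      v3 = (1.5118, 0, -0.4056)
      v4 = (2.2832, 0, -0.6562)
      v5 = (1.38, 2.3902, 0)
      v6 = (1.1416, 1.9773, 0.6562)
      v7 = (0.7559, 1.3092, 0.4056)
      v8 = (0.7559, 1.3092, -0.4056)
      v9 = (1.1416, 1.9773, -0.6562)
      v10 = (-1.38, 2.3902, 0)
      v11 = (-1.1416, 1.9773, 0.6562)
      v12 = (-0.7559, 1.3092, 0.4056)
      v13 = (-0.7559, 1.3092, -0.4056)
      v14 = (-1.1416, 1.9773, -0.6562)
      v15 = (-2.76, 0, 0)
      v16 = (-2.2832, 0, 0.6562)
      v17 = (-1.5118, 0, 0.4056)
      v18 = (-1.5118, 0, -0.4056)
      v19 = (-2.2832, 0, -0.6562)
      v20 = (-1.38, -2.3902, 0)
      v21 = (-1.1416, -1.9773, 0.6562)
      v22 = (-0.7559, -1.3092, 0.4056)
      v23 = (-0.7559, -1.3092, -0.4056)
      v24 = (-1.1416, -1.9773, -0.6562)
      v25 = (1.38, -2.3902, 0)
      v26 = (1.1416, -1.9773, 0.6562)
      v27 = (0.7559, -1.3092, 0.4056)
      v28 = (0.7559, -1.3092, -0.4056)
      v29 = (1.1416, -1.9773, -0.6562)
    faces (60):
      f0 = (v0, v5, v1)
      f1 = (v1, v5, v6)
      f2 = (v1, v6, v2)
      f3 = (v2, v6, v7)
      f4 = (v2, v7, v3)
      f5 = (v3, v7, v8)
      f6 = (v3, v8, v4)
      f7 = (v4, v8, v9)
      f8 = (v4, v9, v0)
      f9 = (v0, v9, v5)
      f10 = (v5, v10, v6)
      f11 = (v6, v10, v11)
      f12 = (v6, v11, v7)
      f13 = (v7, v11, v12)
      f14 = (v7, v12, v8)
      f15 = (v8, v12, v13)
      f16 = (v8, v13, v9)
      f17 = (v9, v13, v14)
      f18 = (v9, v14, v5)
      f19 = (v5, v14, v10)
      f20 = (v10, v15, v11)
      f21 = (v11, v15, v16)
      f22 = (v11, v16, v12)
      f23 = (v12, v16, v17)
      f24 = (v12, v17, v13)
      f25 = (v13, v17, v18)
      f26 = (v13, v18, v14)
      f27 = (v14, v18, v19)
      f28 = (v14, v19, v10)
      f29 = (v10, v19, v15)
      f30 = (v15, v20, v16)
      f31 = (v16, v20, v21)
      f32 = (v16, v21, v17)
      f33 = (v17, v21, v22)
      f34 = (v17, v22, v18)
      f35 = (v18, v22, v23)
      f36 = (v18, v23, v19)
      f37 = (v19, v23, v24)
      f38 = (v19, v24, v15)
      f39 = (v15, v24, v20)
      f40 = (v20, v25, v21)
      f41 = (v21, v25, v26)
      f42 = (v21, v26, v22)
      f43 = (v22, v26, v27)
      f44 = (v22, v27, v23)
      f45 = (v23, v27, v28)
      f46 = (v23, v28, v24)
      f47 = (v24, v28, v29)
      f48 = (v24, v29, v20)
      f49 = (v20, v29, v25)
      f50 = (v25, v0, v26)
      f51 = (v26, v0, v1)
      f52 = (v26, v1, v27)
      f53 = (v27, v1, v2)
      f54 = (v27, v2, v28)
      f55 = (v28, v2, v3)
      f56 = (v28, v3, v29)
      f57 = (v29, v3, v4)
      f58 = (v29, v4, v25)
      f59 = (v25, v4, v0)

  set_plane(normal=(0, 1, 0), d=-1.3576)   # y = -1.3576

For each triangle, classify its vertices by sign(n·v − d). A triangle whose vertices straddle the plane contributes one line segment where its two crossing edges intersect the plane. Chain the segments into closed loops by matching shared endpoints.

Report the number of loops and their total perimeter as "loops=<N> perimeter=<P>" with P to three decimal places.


Straddling triangles (18 of 60):
  (v15,v20,v16) [+-+] → (-1.97618, -1.3576, 0)–(-1.7702, -1.3576, 0.283488)  len=0.3504
  (v16,v20,v21) [+--] → (-1.7702, -1.3576, 0.283488)–(-1.49939, -1.3576, 0.6562)  len=0.4607
  (v16,v21,v17) [+-+] → (-1.49939, -1.3576, 0.6562)–(-1.25762, -1.3576, 0.57766)  len=0.2542
  (v17,v21,v22) [+-+] → (-1.25762, -1.3576, 0.57766)–(-0.783842, -1.3576, 0.423755)  len=0.4982
  (v19,v23,v24) [++-] → (-0.783842, -1.3576, -0.423755)–(-1.49939, -1.3576, -0.6562)  len=0.7524
  (v19,v24,v15) [+-+] → (-1.49939, -1.3576, -0.6562)–(-1.64882, -1.3576, -0.450542)  len=0.2542
  (v15,v24,v20) [+--] → (-1.64882, -1.3576, -0.450542)–(-1.97618, -1.3576, 0)  len=0.5569
  (v21,v26,v22) [--+] → (-0.618437, -1.3576, 0.423755)–(-0.783842, -1.3576, 0.423755)  len=0.1654
  (v22,v26,v27) [+-+] → (-0.618437, -1.3576, 0.423755)–(0.783842, -1.3576, 0.423755)  len=1.4023
  (v23,v28,v24) [++-] → (0.618437, -1.3576, -0.423755)–(-0.783842, -1.3576, -0.423755)  len=1.4023
  (v24,v28,v29) [-+-] → (0.618437, -1.3576, -0.423755)–(0.783842, -1.3576, -0.423755)  len=0.1654
  (v25,v0,v26) [-+-] → (1.97618, -1.3576, 0)–(1.64882, -1.3576, 0.450542)  len=0.5569
  (v26,v0,v1) [-++] → (1.64882, -1.3576, 0.450542)–(1.49939, -1.3576, 0.6562)  len=0.2542
  (v26,v1,v27) [-++] → (1.49939, -1.3576, 0.6562)–(0.783842, -1.3576, 0.423755)  len=0.7524
  (v28,v3,v29) [++-] → (1.25762, -1.3576, -0.57766)–(0.783842, -1.3576, -0.423755)  len=0.4982
  (v29,v3,v4) [-++] → (1.25762, -1.3576, -0.57766)–(1.49939, -1.3576, -0.6562)  len=0.2542
  (v29,v4,v25) [-+-] → (1.49939, -1.3576, -0.6562)–(1.7702, -1.3576, -0.283488)  len=0.4607
  (v25,v4,v0) [-++] → (1.7702, -1.3576, -0.283488)–(1.97618, -1.3576, 0)  len=0.3504

Chained into 1 loop(s):
  loop 1: 18 segments, perimeter = 9.3893
Total perimeter = 9.389

loops=1 perimeter=9.389


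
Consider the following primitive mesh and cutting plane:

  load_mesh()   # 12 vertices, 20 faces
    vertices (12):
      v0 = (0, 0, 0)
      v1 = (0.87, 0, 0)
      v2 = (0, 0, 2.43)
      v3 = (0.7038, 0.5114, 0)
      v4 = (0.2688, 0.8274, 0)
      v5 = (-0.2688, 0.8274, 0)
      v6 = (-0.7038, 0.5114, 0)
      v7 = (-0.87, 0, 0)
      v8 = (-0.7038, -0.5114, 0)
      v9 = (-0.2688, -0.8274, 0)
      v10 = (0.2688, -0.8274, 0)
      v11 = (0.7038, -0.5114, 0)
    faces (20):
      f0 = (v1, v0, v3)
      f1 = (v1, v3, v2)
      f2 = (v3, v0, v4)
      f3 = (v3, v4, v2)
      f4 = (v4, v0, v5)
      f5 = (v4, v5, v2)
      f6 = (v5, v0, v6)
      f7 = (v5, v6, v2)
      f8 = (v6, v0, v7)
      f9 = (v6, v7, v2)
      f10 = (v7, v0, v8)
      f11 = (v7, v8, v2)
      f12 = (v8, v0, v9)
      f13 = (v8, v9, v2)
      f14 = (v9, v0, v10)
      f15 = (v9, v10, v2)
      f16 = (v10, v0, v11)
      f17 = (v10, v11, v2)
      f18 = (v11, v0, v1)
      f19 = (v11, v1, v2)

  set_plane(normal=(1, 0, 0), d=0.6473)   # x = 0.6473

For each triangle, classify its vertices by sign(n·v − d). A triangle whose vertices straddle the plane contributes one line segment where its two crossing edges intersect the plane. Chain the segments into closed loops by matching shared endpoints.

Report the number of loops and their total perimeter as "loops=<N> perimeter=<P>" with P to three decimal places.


loops=1 perimeter=2.799

Straddling triangles (8 of 20):
  (v1,v0,v3) [+-+] → (0.6473, 0, 0)–(0.6473, 0.470346, 0)  len=0.4703
  (v1,v3,v2) [++-] → (0.6473, 0.470346, 0.195077)–(0.6473, 0, 0.622024)  len=0.6352
  (v3,v0,v4) [+--] → (0.6473, 0.470346, 0)–(0.6473, 0.552444, 0)  len=0.0821
  (v3,v4,v2) [+--] → (0.6473, 0.552444, 0)–(0.6473, 0.470346, 0.195077)  len=0.2116
  (v10,v0,v11) [--+] → (0.6473, -0.470346, 0)–(0.6473, -0.552444, 0)  len=0.0821
  (v10,v11,v2) [-+-] → (0.6473, -0.552444, 0)–(0.6473, -0.470346, 0.195077)  len=0.2116
  (v11,v0,v1) [+-+] → (0.6473, -0.470346, 0)–(0.6473, 0, 0)  len=0.4703
  (v11,v1,v2) [++-] → (0.6473, 0, 0.622024)–(0.6473, -0.470346, 0.195077)  len=0.6352

Chained into 1 loop(s):
  loop 1: 8 segments, perimeter = 2.7986
Total perimeter = 2.799


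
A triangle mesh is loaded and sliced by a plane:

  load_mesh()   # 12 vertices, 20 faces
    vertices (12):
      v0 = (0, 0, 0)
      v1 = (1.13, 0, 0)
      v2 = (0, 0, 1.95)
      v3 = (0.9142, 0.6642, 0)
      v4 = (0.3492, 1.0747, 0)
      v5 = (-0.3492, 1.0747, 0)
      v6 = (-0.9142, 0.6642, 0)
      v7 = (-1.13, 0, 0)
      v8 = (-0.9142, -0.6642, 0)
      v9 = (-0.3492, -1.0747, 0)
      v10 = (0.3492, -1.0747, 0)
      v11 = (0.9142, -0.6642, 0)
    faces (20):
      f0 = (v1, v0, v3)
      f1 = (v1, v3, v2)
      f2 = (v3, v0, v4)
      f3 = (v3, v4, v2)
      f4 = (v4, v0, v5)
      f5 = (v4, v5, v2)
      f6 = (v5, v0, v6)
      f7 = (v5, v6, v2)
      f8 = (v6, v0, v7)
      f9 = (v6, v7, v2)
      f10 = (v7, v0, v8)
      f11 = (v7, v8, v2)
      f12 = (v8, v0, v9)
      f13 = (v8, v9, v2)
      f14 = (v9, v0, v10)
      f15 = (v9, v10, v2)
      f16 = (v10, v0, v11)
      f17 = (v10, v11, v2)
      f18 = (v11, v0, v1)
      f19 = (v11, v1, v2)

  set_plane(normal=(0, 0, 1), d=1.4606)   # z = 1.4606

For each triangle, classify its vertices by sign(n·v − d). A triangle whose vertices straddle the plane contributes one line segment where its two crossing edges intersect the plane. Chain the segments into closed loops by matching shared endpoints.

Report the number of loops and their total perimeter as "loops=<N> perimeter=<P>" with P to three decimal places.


Straddling triangles (10 of 20):
  (v1,v3,v2) [--+] → (0.229441, 0.166697, 1.4606)–(0.283601, 0, 1.4606)  len=0.1753
  (v3,v4,v2) [--+] → (0.0876402, 0.269722, 1.4606)–(0.229441, 0.166697, 1.4606)  len=0.1753
  (v4,v5,v2) [--+] → (-0.0876402, 0.269722, 1.4606)–(0.0876402, 0.269722, 1.4606)  len=0.1753
  (v5,v6,v2) [--+] → (-0.229441, 0.166697, 1.4606)–(-0.0876402, 0.269722, 1.4606)  len=0.1753
  (v6,v7,v2) [--+] → (-0.283601, 0, 1.4606)–(-0.229441, 0.166697, 1.4606)  len=0.1753
  (v7,v8,v2) [--+] → (-0.229441, -0.166697, 1.4606)–(-0.283601, 0, 1.4606)  len=0.1753
  (v8,v9,v2) [--+] → (-0.0876402, -0.269722, 1.4606)–(-0.229441, -0.166697, 1.4606)  len=0.1753
  (v9,v10,v2) [--+] → (0.0876402, -0.269722, 1.4606)–(-0.0876402, -0.269722, 1.4606)  len=0.1753
  (v10,v11,v2) [--+] → (0.229441, -0.166697, 1.4606)–(0.0876402, -0.269722, 1.4606)  len=0.1753
  (v11,v1,v2) [--+] → (0.283601, 0, 1.4606)–(0.229441, -0.166697, 1.4606)  len=0.1753

Chained into 1 loop(s):
  loop 1: 10 segments, perimeter = 1.7528
Total perimeter = 1.753

loops=1 perimeter=1.753


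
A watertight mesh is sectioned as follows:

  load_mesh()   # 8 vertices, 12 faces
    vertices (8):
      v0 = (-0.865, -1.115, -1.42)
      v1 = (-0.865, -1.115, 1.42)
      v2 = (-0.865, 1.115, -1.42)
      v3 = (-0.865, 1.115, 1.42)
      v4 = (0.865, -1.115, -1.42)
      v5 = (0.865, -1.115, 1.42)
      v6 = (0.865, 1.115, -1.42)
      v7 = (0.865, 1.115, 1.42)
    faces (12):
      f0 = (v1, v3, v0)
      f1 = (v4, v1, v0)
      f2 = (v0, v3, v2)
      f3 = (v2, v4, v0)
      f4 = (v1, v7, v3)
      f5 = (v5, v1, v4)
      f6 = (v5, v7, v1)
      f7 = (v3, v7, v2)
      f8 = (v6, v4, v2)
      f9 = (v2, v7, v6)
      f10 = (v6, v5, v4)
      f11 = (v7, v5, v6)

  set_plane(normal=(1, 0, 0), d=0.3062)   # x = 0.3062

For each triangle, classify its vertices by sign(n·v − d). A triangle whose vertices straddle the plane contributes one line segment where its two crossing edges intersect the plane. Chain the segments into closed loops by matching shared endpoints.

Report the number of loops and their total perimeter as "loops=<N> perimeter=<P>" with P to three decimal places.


loops=1 perimeter=10.140

Straddling triangles (8 of 12):
  (v4,v1,v0) [+--] → (0.3062, -1.115, -0.502664)–(0.3062, -1.115, -1.42)  len=0.9173
  (v2,v4,v0) [-+-] → (0.3062, -0.394697, -1.42)–(0.3062, -1.115, -1.42)  len=0.7203
  (v1,v7,v3) [-+-] → (0.3062, 0.394697, 1.42)–(0.3062, 1.115, 1.42)  len=0.7203
  (v5,v1,v4) [+-+] → (0.3062, -1.115, 1.42)–(0.3062, -1.115, -0.502664)  len=1.9227
  (v5,v7,v1) [++-] → (0.3062, 0.394697, 1.42)–(0.3062, -1.115, 1.42)  len=1.5097
  (v3,v7,v2) [-+-] → (0.3062, 1.115, 1.42)–(0.3062, 1.115, 0.502664)  len=0.9173
  (v6,v4,v2) [++-] → (0.3062, -0.394697, -1.42)–(0.3062, 1.115, -1.42)  len=1.5097
  (v2,v7,v6) [-++] → (0.3062, 1.115, 0.502664)–(0.3062, 1.115, -1.42)  len=1.9227

Chained into 1 loop(s):
  loop 1: 8 segments, perimeter = 10.1400
Total perimeter = 10.140


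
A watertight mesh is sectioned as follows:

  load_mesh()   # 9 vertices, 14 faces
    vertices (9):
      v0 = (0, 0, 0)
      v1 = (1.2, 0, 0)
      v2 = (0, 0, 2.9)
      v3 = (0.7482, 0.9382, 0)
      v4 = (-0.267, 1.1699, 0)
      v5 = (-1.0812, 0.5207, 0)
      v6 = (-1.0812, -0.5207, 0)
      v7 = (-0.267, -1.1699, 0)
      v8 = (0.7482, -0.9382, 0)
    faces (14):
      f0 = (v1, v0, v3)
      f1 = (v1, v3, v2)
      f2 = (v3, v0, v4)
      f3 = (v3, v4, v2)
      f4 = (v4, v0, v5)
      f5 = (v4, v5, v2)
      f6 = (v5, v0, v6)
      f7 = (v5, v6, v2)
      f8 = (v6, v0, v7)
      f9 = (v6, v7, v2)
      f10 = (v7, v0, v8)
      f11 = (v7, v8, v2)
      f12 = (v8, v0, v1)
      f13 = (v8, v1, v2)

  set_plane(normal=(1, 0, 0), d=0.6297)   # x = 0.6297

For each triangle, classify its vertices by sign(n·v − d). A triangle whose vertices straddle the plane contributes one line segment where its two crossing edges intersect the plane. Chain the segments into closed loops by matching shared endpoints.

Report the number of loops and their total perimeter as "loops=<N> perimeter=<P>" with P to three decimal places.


loops=1 perimeter=5.337

Straddling triangles (8 of 14):
  (v1,v0,v3) [+-+] → (0.6297, 0, 0)–(0.6297, 0.789608, 0)  len=0.7896
  (v1,v3,v2) [++-] → (0.6297, 0.789608, 0.459302)–(0.6297, 0, 1.37822)  len=1.2116
  (v3,v0,v4) [+--] → (0.6297, 0.789608, 0)–(0.6297, 0.965245, 0)  len=0.1756
  (v3,v4,v2) [+--] → (0.6297, 0.965245, 0)–(0.6297, 0.789608, 0.459302)  len=0.4917
  (v7,v0,v8) [--+] → (0.6297, -0.789608, 0)–(0.6297, -0.965245, 0)  len=0.1756
  (v7,v8,v2) [-+-] → (0.6297, -0.965245, 0)–(0.6297, -0.789608, 0.459302)  len=0.4917
  (v8,v0,v1) [+-+] → (0.6297, -0.789608, 0)–(0.6297, 0, 0)  len=0.7896
  (v8,v1,v2) [++-] → (0.6297, 0, 1.37822)–(0.6297, -0.789608, 0.459302)  len=1.2116

Chained into 1 loop(s):
  loop 1: 8 segments, perimeter = 5.3371
Total perimeter = 5.337


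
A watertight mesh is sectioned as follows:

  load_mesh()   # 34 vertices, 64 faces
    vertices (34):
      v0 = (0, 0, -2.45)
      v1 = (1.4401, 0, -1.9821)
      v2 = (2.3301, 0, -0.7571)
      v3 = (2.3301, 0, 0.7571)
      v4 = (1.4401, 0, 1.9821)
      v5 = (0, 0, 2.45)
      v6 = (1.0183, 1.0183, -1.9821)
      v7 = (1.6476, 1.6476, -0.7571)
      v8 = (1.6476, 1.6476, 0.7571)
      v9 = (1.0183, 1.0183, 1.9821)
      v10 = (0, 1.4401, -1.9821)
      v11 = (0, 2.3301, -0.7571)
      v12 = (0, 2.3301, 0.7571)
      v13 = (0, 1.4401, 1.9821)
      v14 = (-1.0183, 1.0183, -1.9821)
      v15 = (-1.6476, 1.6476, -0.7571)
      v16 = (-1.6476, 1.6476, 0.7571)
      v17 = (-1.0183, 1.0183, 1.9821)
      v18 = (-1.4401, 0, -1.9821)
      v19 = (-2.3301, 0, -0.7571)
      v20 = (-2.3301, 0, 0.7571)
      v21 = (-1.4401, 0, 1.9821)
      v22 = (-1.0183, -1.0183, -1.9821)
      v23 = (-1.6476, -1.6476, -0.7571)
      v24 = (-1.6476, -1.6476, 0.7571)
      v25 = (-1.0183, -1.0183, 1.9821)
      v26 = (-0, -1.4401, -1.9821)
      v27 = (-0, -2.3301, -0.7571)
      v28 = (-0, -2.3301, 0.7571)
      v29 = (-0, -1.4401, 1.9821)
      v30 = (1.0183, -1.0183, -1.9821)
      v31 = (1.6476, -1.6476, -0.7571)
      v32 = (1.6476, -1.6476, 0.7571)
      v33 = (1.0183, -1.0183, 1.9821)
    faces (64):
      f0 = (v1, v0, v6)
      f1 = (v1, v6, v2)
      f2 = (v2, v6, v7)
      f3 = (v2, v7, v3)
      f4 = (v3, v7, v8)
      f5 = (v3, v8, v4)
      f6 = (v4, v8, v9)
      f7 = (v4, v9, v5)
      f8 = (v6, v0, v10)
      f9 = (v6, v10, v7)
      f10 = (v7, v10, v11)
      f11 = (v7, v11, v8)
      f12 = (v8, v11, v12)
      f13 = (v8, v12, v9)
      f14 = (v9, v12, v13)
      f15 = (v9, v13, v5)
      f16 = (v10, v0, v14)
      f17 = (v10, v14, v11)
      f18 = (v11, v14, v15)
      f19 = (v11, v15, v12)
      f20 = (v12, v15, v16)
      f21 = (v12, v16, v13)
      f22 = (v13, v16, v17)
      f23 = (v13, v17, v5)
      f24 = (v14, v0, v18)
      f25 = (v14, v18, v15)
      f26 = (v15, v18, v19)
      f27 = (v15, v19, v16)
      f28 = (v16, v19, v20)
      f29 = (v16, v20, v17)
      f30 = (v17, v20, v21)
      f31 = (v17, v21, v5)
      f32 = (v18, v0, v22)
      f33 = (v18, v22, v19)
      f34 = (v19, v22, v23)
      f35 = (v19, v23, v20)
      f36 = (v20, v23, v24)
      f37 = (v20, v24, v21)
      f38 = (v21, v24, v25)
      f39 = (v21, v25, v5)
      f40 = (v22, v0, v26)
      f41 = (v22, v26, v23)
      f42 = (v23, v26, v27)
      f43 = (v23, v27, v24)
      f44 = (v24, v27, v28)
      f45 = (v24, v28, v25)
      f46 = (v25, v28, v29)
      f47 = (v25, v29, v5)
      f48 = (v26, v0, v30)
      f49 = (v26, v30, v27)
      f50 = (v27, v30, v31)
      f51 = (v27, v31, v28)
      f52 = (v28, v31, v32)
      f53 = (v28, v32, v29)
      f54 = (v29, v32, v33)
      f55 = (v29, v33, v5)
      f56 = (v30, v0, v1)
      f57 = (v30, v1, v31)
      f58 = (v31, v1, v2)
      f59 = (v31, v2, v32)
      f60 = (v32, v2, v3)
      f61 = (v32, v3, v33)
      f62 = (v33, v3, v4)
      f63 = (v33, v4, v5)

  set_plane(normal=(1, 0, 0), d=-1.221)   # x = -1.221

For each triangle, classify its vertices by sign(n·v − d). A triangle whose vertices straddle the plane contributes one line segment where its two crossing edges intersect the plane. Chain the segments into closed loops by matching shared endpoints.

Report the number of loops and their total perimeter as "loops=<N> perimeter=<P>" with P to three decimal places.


Straddling triangles (20 of 64):
  (v11,v14,v15) [++-] → (-1.221, 1.221, -1.58752)–(-1.221, 1.82431, -0.7571)  len=1.0264
  (v11,v15,v12) [+-+] → (-1.221, 1.82431, -0.7571)–(-1.221, 1.82431, -0.36504)  len=0.3921
  (v12,v15,v16) [+--] → (-1.221, 1.82431, -0.36504)–(-1.221, 1.82431, 0.7571)  len=1.1221
  (v12,v16,v13) [+-+] → (-1.221, 1.82431, 0.7571)–(-1.221, 1.59387, 1.07428)  len=0.3921
  (v13,v16,v17) [+-+] → (-1.221, 1.59387, 1.07428)–(-1.221, 1.221, 1.58752)  len=0.6344
  (v14,v0,v18) [++-] → (-1.221, 0, -2.05329)–(-1.221, 0.528946, -1.9821)  len=0.5337
  (v14,v18,v15) [+--] → (-1.221, 0.528946, -1.9821)–(-1.221, 1.221, -1.58752)  len=0.7966
  (v16,v20,v17) [--+] → (-1.221, 0.860952, 1.79281)–(-1.221, 1.221, 1.58752)  len=0.4145
  (v17,v20,v21) [+--] → (-1.221, 0.860952, 1.79281)–(-1.221, 0.528946, 1.9821)  len=0.3822
  (v17,v21,v5) [+-+] → (-1.221, 0.528946, 1.9821)–(-1.221, 0, 2.05329)  len=0.5337
  (v18,v0,v22) [-++] → (-1.221, 0, -2.05329)–(-1.221, -0.528946, -1.9821)  len=0.5337
  (v18,v22,v19) [-+-] → (-1.221, -0.528946, -1.9821)–(-1.221, -0.860952, -1.79281)  len=0.3822
  (v19,v22,v23) [-+-] → (-1.221, -0.860952, -1.79281)–(-1.221, -1.221, -1.58752)  len=0.4145
  (v21,v24,v25) [--+] → (-1.221, -1.221, 1.58752)–(-1.221, -0.528946, 1.9821)  len=0.7966
  (v21,v25,v5) [-++] → (-1.221, -0.528946, 1.9821)–(-1.221, 0, 2.05329)  len=0.5337
  (v22,v26,v23) [++-] → (-1.221, -1.59387, -1.07428)–(-1.221, -1.221, -1.58752)  len=0.6344
  (v23,v26,v27) [-++] → (-1.221, -1.59387, -1.07428)–(-1.221, -1.82431, -0.7571)  len=0.3921
  (v23,v27,v24) [-+-] → (-1.221, -1.82431, -0.7571)–(-1.221, -1.82431, 0.36504)  len=1.1221
  (v24,v27,v28) [-++] → (-1.221, -1.82431, 0.36504)–(-1.221, -1.82431, 0.7571)  len=0.3921
  (v24,v28,v25) [-++] → (-1.221, -1.82431, 0.7571)–(-1.221, -1.221, 1.58752)  len=1.0264

Chained into 1 loop(s):
  loop 1: 20 segments, perimeter = 12.4556
Total perimeter = 12.456

loops=1 perimeter=12.456


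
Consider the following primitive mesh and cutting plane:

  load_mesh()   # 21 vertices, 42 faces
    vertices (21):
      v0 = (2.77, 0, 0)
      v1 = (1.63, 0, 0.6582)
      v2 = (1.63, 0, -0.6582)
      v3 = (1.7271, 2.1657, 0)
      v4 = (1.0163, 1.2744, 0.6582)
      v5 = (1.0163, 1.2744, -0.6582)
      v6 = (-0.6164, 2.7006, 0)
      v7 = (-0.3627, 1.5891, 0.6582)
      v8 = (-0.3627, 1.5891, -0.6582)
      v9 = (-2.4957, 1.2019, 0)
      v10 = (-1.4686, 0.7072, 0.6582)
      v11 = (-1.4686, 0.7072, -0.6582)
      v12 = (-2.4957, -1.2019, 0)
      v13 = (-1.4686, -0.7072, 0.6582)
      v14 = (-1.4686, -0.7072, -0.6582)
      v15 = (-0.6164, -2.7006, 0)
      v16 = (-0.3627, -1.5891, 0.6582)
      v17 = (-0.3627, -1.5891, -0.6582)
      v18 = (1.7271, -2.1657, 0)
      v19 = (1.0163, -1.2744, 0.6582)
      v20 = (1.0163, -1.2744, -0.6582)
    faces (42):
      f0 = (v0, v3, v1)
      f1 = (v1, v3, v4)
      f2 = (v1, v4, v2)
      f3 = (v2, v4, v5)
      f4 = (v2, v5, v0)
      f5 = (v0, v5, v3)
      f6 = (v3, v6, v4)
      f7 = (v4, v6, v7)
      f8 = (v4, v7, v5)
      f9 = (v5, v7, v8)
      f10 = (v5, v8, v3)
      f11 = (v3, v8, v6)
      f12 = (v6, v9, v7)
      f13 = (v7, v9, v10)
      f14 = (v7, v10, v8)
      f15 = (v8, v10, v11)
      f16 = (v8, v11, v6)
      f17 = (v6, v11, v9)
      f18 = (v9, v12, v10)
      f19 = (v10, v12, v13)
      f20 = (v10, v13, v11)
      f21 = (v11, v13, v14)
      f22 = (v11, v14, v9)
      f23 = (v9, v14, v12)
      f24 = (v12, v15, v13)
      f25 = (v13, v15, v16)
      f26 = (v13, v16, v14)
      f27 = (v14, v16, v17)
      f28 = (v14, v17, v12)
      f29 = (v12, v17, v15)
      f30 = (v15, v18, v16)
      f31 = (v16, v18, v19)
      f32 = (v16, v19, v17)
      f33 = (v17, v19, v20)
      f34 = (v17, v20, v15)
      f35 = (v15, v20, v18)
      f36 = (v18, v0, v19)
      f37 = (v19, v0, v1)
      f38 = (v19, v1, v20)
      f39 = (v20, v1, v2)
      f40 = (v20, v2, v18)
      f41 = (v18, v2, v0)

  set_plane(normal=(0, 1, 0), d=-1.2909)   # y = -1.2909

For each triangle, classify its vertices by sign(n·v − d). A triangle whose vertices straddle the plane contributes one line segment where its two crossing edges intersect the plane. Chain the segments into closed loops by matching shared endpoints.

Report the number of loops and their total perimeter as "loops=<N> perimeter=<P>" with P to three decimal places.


loops=2 perimeter=8.938

Straddling triangles (14 of 42):
  (v12,v15,v13) [+-+] → (-2.3841, -1.2909, 0)–(-1.21906, -1.2909, 0.465468)  len=1.2546
  (v13,v15,v16) [+--] → (-1.21906, -1.2909, 0.465468)–(-0.736642, -1.2909, 0.6582)  len=0.5195
  (v13,v16,v14) [+-+] → (-0.736642, -1.2909, 0.6582)–(-0.736642, -1.2909, 0.213081)  len=0.4451
  (v14,v16,v17) [+--] → (-0.736642, -1.2909, 0.213081)–(-0.736642, -1.2909, -0.6582)  len=0.8713
  (v14,v17,v12) [+-+] → (-0.736642, -1.2909, -0.6582)–(-2.00542, -1.2909, -0.151291)  len=1.3663
  (v12,v17,v15) [+--] → (-2.00542, -1.2909, -0.151291)–(-2.3841, -1.2909, 0)  len=0.4078
  (v16,v18,v19) [--+] → (1.02946, -1.2909, 0.646015)–(0.943998, -1.2909, 0.6582)  len=0.0863
  (v16,v19,v17) [-+-] → (0.943998, -1.2909, 0.6582)–(0.943998, -1.2909, 0.58918)  len=0.0690
  (v17,v19,v20) [-++] → (0.943998, -1.2909, 0.58918)–(0.943998, -1.2909, -0.6582)  len=1.2474
  (v17,v20,v15) [-+-] → (0.943998, -1.2909, -0.6582)–(0.997411, -1.2909, -0.650585)  len=0.0540
  (v15,v20,v18) [-+-] → (0.997411, -1.2909, -0.650585)–(1.02946, -1.2909, -0.646015)  len=0.0324
  (v18,v0,v19) [-++] → (2.14836, -1.2909, 0)–(1.02946, -1.2909, 0.646015)  len=1.2920
  (v20,v2,v18) [++-] → (1.68788, -1.2909, -0.265869)–(1.02946, -1.2909, -0.646015)  len=0.7603
  (v18,v2,v0) [-++] → (1.68788, -1.2909, -0.265869)–(2.14836, -1.2909, 0)  len=0.5317

Chained into 2 loop(s):
  loop 1: 6 segments, perimeter = 4.8645
  loop 2: 8 segments, perimeter = 4.0731
Total perimeter = 8.938


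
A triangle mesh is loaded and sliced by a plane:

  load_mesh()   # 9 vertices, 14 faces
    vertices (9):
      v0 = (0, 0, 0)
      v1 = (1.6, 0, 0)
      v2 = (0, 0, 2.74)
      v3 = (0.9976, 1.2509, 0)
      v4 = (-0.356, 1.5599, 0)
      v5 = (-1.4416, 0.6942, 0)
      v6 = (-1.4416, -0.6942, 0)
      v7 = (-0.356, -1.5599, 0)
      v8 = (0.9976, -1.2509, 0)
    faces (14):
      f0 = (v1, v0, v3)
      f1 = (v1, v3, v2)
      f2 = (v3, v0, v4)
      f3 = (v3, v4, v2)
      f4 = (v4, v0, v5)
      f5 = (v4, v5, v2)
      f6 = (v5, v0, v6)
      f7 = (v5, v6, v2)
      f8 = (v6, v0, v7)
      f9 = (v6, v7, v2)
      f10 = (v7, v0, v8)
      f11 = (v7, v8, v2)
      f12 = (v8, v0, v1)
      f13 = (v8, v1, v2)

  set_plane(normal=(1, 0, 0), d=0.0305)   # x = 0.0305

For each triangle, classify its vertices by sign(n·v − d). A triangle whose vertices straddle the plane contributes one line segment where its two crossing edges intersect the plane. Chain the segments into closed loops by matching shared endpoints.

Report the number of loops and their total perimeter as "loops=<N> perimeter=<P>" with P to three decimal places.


loops=1 perimeter=9.079

Straddling triangles (8 of 14):
  (v1,v0,v3) [+-+] → (0.0305, 0, 0)–(0.0305, 0.0382442, 0)  len=0.0382
  (v1,v3,v2) [++-] → (0.0305, 0.0382442, 2.65623)–(0.0305, 0, 2.68777)  len=0.0496
  (v3,v0,v4) [+--] → (0.0305, 0.0382442, 0)–(0.0305, 1.47167, 0)  len=1.4334
  (v3,v4,v2) [+--] → (0.0305, 1.47167, 0)–(0.0305, 0.0382442, 2.65623)  len=3.0183
  (v7,v0,v8) [--+] → (0.0305, -0.0382442, 0)–(0.0305, -1.47167, 0)  len=1.4334
  (v7,v8,v2) [-+-] → (0.0305, -1.47167, 0)–(0.0305, -0.0382442, 2.65623)  len=3.0183
  (v8,v0,v1) [+-+] → (0.0305, -0.0382442, 0)–(0.0305, 0, 0)  len=0.0382
  (v8,v1,v2) [++-] → (0.0305, 0, 2.68777)–(0.0305, -0.0382442, 2.65623)  len=0.0496

Chained into 1 loop(s):
  loop 1: 8 segments, perimeter = 9.0791
Total perimeter = 9.079


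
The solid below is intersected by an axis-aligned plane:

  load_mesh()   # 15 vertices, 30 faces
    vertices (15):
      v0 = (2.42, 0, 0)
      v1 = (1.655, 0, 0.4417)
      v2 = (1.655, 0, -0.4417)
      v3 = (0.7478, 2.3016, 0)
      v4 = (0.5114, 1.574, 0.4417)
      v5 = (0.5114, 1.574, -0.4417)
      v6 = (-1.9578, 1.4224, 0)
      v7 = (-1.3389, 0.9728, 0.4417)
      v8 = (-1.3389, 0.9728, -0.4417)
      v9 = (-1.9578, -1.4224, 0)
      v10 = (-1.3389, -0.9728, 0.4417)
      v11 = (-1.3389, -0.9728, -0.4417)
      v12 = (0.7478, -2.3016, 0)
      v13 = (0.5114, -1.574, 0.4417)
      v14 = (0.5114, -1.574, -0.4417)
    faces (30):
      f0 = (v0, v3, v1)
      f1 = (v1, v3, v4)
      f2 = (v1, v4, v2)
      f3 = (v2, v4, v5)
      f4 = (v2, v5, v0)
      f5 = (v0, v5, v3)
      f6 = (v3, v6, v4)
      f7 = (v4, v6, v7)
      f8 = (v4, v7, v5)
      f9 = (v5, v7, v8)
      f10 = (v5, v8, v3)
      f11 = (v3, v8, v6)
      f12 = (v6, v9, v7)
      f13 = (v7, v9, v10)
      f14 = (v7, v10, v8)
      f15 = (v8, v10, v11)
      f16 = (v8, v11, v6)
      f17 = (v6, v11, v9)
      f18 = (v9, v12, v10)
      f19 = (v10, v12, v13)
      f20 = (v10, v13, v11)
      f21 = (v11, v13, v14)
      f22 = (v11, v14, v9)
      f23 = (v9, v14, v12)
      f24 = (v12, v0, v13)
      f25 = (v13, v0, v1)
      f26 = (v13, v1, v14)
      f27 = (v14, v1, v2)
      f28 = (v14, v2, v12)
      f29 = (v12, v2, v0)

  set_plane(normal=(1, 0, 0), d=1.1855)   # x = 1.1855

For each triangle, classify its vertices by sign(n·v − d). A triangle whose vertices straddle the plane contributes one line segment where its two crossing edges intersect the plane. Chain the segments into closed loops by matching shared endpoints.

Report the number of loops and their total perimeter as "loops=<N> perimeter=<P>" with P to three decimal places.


Straddling triangles (12 of 30):
  (v0,v3,v1) [+-+] → (1.1855, 1.69915, 0)–(1.1855, 1.19114, 0.213109)  len=0.5509
  (v1,v3,v4) [+--] → (1.1855, 1.19114, 0.213109)–(1.1855, 0.646199, 0.4417)  len=0.5909
  (v1,v4,v2) [+-+] → (1.1855, 0.646199, 0.4417)–(1.1855, 0.646199, -0.079024)  len=0.5207
  (v2,v4,v5) [+--] → (1.1855, 0.646199, -0.079024)–(1.1855, 0.646199, -0.4417)  len=0.3627
  (v2,v5,v0) [+-+] → (1.1855, 0.646199, -0.4417)–(1.1855, 1.01808, -0.285696)  len=0.4033
  (v0,v5,v3) [+--] → (1.1855, 1.01808, -0.285696)–(1.1855, 1.69915, 0)  len=0.7386
  (v12,v0,v13) [-+-] → (1.1855, -1.69915, 0)–(1.1855, -1.01808, 0.285696)  len=0.7386
  (v13,v0,v1) [-++] → (1.1855, -1.01808, 0.285696)–(1.1855, -0.646199, 0.4417)  len=0.4033
  (v13,v1,v14) [-+-] → (1.1855, -0.646199, 0.4417)–(1.1855, -0.646199, 0.079024)  len=0.3627
  (v14,v1,v2) [-++] → (1.1855, -0.646199, 0.079024)–(1.1855, -0.646199, -0.4417)  len=0.5207
  (v14,v2,v12) [-+-] → (1.1855, -0.646199, -0.4417)–(1.1855, -1.19114, -0.213109)  len=0.5909
  (v12,v2,v0) [-++] → (1.1855, -1.19114, -0.213109)–(1.1855, -1.69915, 0)  len=0.5509

Chained into 2 loop(s):
  loop 1: 6 segments, perimeter = 3.1671
  loop 2: 6 segments, perimeter = 3.1671
Total perimeter = 6.334

loops=2 perimeter=6.334


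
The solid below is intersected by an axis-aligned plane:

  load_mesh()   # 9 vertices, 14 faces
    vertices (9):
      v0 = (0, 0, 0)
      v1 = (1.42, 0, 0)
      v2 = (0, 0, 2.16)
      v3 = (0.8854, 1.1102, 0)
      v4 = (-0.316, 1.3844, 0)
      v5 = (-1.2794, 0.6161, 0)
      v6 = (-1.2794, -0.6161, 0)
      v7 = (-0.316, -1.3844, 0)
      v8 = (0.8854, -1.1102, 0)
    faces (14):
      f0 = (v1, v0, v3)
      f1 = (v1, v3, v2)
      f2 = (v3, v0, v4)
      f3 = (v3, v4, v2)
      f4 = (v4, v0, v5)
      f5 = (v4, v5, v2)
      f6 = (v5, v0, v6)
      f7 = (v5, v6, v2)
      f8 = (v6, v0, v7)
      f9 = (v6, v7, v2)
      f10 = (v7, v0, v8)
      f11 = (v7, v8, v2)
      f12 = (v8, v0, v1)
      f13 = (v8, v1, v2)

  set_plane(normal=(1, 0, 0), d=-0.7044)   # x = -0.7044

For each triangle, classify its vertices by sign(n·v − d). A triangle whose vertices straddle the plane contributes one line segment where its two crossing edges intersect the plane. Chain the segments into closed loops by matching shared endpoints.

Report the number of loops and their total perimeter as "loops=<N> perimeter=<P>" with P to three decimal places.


loops=1 perimeter=5.264

Straddling triangles (6 of 14):
  (v4,v0,v5) [++-] → (-0.7044, 0.339207, 0)–(-0.7044, 1.07466, 0)  len=0.7354
  (v4,v5,v2) [+-+] → (-0.7044, 1.07466, 0)–(-0.7044, 0.339207, 0.970768)  len=1.2179
  (v5,v0,v6) [-+-] → (-0.7044, 0.339207, 0)–(-0.7044, -0.339207, 0)  len=0.6784
  (v5,v6,v2) [--+] → (-0.7044, -0.339207, 0.970768)–(-0.7044, 0.339207, 0.970768)  len=0.6784
  (v6,v0,v7) [-++] → (-0.7044, -0.339207, 0)–(-0.7044, -1.07466, 0)  len=0.7354
  (v6,v7,v2) [-++] → (-0.7044, -1.07466, 0)–(-0.7044, -0.339207, 0.970768)  len=1.2179

Chained into 1 loop(s):
  loop 1: 6 segments, perimeter = 5.2635
Total perimeter = 5.264


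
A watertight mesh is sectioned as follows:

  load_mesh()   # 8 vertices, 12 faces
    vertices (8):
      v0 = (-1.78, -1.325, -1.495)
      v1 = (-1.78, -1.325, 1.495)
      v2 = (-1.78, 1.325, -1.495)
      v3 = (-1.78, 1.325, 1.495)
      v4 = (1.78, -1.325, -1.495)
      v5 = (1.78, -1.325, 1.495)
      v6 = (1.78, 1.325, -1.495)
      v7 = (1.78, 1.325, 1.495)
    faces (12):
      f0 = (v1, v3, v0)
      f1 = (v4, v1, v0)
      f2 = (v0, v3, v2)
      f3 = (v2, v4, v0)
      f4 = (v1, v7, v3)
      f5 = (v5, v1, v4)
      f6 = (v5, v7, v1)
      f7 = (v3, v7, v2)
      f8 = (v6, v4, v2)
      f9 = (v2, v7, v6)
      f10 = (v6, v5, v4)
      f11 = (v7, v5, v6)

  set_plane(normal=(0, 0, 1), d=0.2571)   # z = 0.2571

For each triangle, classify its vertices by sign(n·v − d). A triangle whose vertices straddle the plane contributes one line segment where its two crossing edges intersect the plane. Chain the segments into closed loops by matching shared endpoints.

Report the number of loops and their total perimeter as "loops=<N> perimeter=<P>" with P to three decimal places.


loops=1 perimeter=12.420

Straddling triangles (8 of 12):
  (v1,v3,v0) [++-] → (-1.78, 0.227865, 0.2571)–(-1.78, -1.325, 0.2571)  len=1.5529
  (v4,v1,v0) [-+-] → (-0.306112, -1.325, 0.2571)–(-1.78, -1.325, 0.2571)  len=1.4739
  (v0,v3,v2) [-+-] → (-1.78, 0.227865, 0.2571)–(-1.78, 1.325, 0.2571)  len=1.0971
  (v5,v1,v4) [++-] → (-0.306112, -1.325, 0.2571)–(1.78, -1.325, 0.2571)  len=2.0861
  (v3,v7,v2) [++-] → (0.306112, 1.325, 0.2571)–(-1.78, 1.325, 0.2571)  len=2.0861
  (v2,v7,v6) [-+-] → (0.306112, 1.325, 0.2571)–(1.78, 1.325, 0.2571)  len=1.4739
  (v6,v5,v4) [-+-] → (1.78, -0.227865, 0.2571)–(1.78, -1.325, 0.2571)  len=1.0971
  (v7,v5,v6) [++-] → (1.78, -0.227865, 0.2571)–(1.78, 1.325, 0.2571)  len=1.5529

Chained into 1 loop(s):
  loop 1: 8 segments, perimeter = 12.4200
Total perimeter = 12.420


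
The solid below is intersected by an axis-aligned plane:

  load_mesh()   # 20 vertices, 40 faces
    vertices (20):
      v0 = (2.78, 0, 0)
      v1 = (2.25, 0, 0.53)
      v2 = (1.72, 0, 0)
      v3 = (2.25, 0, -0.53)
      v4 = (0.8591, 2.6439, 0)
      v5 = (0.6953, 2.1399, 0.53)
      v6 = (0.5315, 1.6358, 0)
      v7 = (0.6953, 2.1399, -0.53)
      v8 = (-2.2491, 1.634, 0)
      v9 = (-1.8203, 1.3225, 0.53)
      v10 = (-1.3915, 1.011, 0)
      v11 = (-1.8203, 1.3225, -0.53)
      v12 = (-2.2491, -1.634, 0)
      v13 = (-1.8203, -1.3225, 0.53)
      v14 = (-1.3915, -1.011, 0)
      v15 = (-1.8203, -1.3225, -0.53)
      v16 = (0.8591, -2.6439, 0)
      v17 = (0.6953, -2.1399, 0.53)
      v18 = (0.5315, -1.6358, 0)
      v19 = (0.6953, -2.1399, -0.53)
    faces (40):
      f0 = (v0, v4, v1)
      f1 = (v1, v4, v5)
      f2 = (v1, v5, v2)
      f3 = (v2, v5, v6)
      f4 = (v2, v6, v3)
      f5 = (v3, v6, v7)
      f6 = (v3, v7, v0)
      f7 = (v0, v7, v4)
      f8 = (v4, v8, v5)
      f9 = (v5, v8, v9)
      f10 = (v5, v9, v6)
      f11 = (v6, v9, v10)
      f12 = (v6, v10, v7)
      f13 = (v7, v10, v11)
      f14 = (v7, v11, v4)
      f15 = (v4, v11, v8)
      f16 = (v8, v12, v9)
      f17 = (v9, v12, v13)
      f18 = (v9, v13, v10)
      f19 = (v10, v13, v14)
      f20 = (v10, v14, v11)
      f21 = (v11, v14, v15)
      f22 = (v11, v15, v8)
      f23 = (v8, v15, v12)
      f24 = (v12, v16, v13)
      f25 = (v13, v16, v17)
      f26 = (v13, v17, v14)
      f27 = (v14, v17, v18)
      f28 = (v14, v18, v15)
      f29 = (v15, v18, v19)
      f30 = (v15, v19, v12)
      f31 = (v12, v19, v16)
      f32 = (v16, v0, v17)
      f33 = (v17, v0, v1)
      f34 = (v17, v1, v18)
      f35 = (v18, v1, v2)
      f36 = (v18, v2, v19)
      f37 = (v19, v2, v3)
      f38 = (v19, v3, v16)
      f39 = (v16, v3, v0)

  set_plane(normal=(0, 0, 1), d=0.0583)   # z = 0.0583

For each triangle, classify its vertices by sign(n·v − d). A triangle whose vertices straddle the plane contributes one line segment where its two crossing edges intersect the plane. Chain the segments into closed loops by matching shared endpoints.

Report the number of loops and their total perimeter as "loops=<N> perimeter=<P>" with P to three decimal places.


Straddling triangles (20 of 40):
  (v0,v4,v1) [--+] → (1.0121, 2.35307, 0.0583)–(2.7217, 0, 0.0583)  len=2.9086
  (v1,v4,v5) [+-+] → (1.0121, 2.35307, 0.0583)–(0.841082, 2.58846, 0.0583)  len=0.2910
  (v1,v5,v2) [++-] → (1.60728, 0.235389, 0.0583)–(1.7783, 0, 0.0583)  len=0.2910
  (v2,v5,v6) [-+-] → (1.60728, 0.235389, 0.0583)–(0.549518, 1.69125, 0.0583)  len=1.7996
  (v4,v8,v5) [--+] → (-1.92522, 1.68965, 0.0583)–(0.841082, 2.58846, 0.0583)  len=2.9087
  (v5,v8,v9) [+-+] → (-1.92522, 1.68965, 0.0583)–(-2.20193, 1.59973, 0.0583)  len=0.2910
  (v5,v9,v6) [++-] → (0.272802, 1.60134, 0.0583)–(0.549518, 1.69125, 0.0583)  len=0.2910
  (v6,v9,v10) [-+-] → (0.272802, 1.60134, 0.0583)–(-1.43867, 1.04526, 0.0583)  len=1.7995
  (v8,v12,v9) [--+] → (-2.20193, -1.30878, 0.0583)–(-2.20193, 1.59973, 0.0583)  len=2.9085
  (v9,v12,v13) [+-+] → (-2.20193, -1.30879, 0.0583)–(-2.20193, -1.59973, 0.0583)  len=0.2909
  (v9,v13,v10) [++-] → (-1.43867, 0.754315, 0.0583)–(-1.43867, 1.04526, 0.0583)  len=0.2910
  (v10,v13,v14) [-+-] → (-1.43867, 0.754315, 0.0583)–(-1.43867, -1.04526, 0.0583)  len=1.7996
  (v12,v16,v13) [--+] → (0.564366, -2.49855, 0.0583)–(-2.20193, -1.59973, 0.0583)  len=2.9087
  (v13,v16,v17) [+-+] → (0.564366, -2.49855, 0.0583)–(0.841082, -2.58846, 0.0583)  len=0.2910
  (v13,v17,v14) [++-] → (-1.16195, -1.13518, 0.0583)–(-1.43867, -1.04526, 0.0583)  len=0.2910
  (v14,v17,v18) [-+-] → (-1.16195, -1.13518, 0.0583)–(0.549518, -1.69125, 0.0583)  len=1.7995
  (v16,v0,v17) [--+] → (2.55068, -0.235389, 0.0583)–(0.841082, -2.58846, 0.0583)  len=2.9086
  (v17,v0,v1) [+-+] → (2.55068, -0.235389, 0.0583)–(2.7217, 0, 0.0583)  len=0.2910
  (v17,v1,v18) [++-] → (0.720535, -1.45586, 0.0583)–(0.549518, -1.69125, 0.0583)  len=0.2910
  (v18,v1,v2) [-+-] → (0.720535, -1.45586, 0.0583)–(1.7783, 0, 0.0583)  len=1.7996

Chained into 2 loop(s):
  loop 1: 10 segments, perimeter = 15.9977
  loop 2: 10 segments, perimeter = 10.4525
Total perimeter = 26.450

loops=2 perimeter=26.450
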